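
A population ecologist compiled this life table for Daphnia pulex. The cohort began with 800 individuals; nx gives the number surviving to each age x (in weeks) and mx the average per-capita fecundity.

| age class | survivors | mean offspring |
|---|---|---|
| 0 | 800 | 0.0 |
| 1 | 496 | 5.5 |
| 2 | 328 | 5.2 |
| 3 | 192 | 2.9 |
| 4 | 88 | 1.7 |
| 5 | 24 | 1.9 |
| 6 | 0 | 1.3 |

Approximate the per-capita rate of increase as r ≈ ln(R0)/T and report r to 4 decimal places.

lx = nx/n0 = nx/800: 1, 0.62, 0.41, 0.24, 0.11, 0.03, 0
R0 = Σ lx·mx = 0 + 3.41 + 2.132 + 0.696 + 0.187 + 0.057 + 0 = 6.482
Σ x·lx·mx = 10.795; T = 10.795/6.482 = 1.66538…
r ≈ ln(R0)/T = ln(6.482)/1.66538… = 1.122283… → 1.1223

1.1223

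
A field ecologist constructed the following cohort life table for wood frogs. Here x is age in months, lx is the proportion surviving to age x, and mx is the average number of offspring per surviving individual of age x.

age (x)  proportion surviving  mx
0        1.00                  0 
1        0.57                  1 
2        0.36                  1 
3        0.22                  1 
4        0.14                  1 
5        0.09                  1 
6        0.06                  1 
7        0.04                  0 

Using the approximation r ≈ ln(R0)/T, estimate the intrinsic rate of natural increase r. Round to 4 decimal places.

R0 = Σ lx·mx = 0 + 0.57 + 0.36 + 0.22 + 0.14 + 0.09 + 0.06 + 0 = 1.44
Σ x·lx·mx = 3.32; T = 3.32/1.44 = 2.30556…
r ≈ ln(R0)/T = ln(1.44)/2.30556… = 0.158158… → 0.1582

0.1582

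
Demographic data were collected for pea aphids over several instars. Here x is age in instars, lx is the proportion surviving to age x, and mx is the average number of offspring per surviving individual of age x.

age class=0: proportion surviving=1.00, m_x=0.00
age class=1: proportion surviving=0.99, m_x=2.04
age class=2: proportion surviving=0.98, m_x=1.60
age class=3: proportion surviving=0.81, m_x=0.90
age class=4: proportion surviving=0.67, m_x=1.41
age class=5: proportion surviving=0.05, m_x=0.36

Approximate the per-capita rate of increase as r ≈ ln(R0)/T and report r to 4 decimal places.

R0 = Σ lx·mx = 0 + 2.0196 + 1.568 + 0.729 + 0.9447 + 0.018 = 5.2793
Σ x·lx·mx = 11.2114; T = 11.2114/5.2793 = 2.12365…
r ≈ ln(R0)/T = ln(5.2793)/2.12365… = 0.783458… → 0.7835

0.7835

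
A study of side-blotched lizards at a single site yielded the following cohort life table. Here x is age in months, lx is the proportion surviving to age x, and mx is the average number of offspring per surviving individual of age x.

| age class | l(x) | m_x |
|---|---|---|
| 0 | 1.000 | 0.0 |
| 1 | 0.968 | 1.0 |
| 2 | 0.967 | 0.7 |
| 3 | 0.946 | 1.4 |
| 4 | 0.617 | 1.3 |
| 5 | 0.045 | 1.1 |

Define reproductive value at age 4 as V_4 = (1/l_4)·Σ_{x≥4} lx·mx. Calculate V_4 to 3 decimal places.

1.380

lx·mx for x ≥ 4: 0.8021, 0.0495 → sum = 0.8516
V_4 = 0.8516 / l_4 = 0.8516 / 0.617 = 1.380227… → 1.380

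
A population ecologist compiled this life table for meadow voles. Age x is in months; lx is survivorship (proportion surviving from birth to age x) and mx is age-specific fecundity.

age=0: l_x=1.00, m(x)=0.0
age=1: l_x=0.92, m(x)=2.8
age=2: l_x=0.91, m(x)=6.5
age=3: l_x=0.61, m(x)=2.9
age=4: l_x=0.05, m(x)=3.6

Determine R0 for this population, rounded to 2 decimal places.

10.44

lx·mx by age: 0, 2.576, 5.915, 1.769, 0.18
R0 = Σ lx·mx = 10.44 → 10.44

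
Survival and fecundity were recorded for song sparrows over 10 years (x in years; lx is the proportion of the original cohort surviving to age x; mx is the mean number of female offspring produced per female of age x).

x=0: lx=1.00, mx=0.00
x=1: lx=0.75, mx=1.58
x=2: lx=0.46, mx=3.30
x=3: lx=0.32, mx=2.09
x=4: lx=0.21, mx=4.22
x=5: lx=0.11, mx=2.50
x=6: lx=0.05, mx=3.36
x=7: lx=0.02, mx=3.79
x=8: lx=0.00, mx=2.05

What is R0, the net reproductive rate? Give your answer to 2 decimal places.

4.78

lx·mx by age: 0, 1.185, 1.518, 0.6688, 0.8862, 0.275, 0.168, 0.0758, 0
R0 = Σ lx·mx = 4.7768 → 4.78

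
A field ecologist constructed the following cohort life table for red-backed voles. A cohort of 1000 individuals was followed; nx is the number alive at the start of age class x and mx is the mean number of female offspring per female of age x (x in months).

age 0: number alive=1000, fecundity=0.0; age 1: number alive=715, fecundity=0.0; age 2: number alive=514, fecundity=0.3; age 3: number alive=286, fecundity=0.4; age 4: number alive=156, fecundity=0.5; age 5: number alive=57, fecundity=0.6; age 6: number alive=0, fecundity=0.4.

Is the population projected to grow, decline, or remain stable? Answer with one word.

declining

lx = nx/n0 = nx/1000: 1, 0.715, 0.514, 0.286, 0.156, 0.057, 0
R0 = Σ lx·mx = 0 + 0 + 0.1542 + 0.1144 + 0.078 + 0.0342 + 0 = 0.3808
R0 < 1, so the population is declining.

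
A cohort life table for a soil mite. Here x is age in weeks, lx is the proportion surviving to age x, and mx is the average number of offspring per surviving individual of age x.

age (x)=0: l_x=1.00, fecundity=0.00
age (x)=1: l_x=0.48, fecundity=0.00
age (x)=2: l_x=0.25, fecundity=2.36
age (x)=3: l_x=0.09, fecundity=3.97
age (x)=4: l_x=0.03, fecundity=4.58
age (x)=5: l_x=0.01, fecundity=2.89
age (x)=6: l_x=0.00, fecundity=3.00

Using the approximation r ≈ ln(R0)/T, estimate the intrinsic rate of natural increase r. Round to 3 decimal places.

R0 = Σ lx·mx = 0 + 0 + 0.59 + 0.3573 + 0.1374 + 0.0289 + 0 = 1.1136
Σ x·lx·mx = 2.946; T = 2.946/1.1136 = 2.64547…
r ≈ ln(R0)/T = ln(1.1136)/2.64547… = 0.04067… → 0.041

0.041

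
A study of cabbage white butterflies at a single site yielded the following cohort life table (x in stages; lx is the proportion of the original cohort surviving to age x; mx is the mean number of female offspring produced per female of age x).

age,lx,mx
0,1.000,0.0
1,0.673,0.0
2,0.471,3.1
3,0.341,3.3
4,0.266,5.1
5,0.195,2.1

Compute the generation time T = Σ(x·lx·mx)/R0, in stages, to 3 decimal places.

lx·mx: 0, 0, 1.4601, 1.1253, 1.3566, 0.4095 → R0 = 4.3515
x·lx·mx: 0, 0, 2.9202, 3.3759, 5.4264, 2.0475 → Σ = 13.77
T = 13.77 / 4.3515 = 3.164426… → 3.164

3.164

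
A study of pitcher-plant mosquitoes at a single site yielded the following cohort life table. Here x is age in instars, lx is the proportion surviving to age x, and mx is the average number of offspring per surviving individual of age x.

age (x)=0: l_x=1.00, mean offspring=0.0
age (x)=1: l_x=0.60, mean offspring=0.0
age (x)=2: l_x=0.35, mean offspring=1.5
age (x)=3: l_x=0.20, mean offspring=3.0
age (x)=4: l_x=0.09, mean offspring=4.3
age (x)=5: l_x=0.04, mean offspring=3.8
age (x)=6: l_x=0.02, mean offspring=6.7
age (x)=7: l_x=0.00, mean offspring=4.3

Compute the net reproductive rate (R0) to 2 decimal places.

lx·mx by age: 0, 0, 0.525, 0.6, 0.387, 0.152, 0.134, 0
R0 = Σ lx·mx = 1.798 → 1.80

1.80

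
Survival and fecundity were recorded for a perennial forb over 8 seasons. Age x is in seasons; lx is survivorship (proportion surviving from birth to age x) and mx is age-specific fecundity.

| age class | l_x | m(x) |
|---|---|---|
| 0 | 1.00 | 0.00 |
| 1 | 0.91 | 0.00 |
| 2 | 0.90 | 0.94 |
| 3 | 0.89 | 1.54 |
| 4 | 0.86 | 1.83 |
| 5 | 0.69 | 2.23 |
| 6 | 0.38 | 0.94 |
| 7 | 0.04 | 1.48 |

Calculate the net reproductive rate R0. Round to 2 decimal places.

lx·mx by age: 0, 0, 0.846, 1.3706, 1.5738, 1.5387, 0.3572, 0.0592
R0 = Σ lx·mx = 5.7455 → 5.75

5.75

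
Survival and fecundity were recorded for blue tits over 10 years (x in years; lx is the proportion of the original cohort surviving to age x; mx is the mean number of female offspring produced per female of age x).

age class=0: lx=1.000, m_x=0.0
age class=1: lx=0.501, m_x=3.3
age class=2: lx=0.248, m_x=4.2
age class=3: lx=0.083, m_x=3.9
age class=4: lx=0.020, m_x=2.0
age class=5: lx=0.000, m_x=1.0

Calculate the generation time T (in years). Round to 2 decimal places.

lx·mx: 0, 1.6533, 1.0416, 0.3237, 0.04, 0 → R0 = 3.0586
x·lx·mx: 0, 1.6533, 2.0832, 0.9711, 0.16, 0 → Σ = 4.8676
T = 4.8676 / 3.0586 = 1.591447… → 1.59

1.59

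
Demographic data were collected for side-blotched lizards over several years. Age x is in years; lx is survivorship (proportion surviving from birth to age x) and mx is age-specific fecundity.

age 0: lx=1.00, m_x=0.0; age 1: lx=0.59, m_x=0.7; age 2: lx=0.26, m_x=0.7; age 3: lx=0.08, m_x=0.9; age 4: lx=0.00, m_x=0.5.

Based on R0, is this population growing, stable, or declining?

R0 = Σ lx·mx = 0 + 0.413 + 0.182 + 0.072 + 0 = 0.667
R0 < 1, so the population is declining.

declining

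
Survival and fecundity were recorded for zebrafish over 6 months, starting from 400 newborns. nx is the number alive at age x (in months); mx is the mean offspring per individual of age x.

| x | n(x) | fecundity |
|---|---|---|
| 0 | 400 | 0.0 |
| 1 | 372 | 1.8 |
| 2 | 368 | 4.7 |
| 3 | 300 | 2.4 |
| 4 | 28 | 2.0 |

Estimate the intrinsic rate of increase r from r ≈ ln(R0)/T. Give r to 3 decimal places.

lx = nx/n0 = nx/400: 1, 0.93, 0.92, 0.75, 0.07
R0 = Σ lx·mx = 0 + 1.674 + 4.324 + 1.8 + 0.14 = 7.938
Σ x·lx·mx = 16.282; T = 16.282/7.938 = 2.05115…
r ≈ ln(R0)/T = ln(7.938)/2.05115… = 1.01… → 1.010

1.010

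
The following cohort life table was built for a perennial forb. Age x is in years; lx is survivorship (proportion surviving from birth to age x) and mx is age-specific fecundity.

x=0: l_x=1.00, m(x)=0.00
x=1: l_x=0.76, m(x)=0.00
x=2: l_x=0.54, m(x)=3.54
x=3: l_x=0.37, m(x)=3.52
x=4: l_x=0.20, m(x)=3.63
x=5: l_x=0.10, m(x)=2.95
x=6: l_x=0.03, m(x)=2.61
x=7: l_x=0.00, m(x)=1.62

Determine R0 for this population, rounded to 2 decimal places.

4.31

lx·mx by age: 0, 0, 1.9116, 1.3024, 0.726, 0.295, 0.0783, 0
R0 = Σ lx·mx = 4.3133 → 4.31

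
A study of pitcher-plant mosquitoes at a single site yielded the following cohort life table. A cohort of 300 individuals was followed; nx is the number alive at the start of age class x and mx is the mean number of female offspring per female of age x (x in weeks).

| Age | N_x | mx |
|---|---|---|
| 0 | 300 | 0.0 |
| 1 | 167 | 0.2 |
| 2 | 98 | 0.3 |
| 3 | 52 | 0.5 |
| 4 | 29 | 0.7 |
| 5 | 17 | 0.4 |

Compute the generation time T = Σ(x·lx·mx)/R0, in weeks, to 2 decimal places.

2.46

lx = nx/n0 = nx/300: 1, 0.55667…, 0.32667…, 0.17333…, 0.09667…, 0.05667…
lx·mx: 0, 0.111333…, 0.098…, 0.086667…, 0.067667…, 0.022667… → R0 = 0.386333…
x·lx·mx: 0, 0.111333…, 0.196…, 0.26…, 0.270667…, 0.113333… → Σ = 0.951333…
T = 0.951333… / 0.386333… = 2.462468… → 2.46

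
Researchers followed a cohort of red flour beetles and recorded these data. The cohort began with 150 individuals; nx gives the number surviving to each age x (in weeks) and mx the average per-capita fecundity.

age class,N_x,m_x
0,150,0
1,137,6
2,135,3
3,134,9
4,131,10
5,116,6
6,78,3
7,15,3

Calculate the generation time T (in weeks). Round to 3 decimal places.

lx = nx/n0 = nx/150: 1, 0.91333…, 0.9, 0.89333…, 0.87333…, 0.77333…, 0.52, 0.1
lx·mx: 0, 5.48…, 2.7, 8.04…, 8.733333…, 4.64…, 1.56, 0.3 → R0 = 31.453333…
x·lx·mx: 0, 5.48…, 5.4, 24.12…, 34.933333…, 23.2…, 9.36, 2.1 → Σ = 104.593333…
T = 104.593333… / 31.453333… = 3.32535… → 3.325

3.325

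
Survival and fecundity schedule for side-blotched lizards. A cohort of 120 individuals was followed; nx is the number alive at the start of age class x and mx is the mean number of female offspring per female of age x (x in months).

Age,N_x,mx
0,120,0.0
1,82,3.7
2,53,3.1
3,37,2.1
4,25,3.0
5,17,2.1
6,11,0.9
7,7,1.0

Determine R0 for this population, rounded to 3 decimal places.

5.608

lx = nx/n0 = nx/120: 1, 0.68333…, 0.44167…, 0.30833…, 0.20833…, 0.14167…, 0.09167…, 0.05833…
lx·mx by age: 0, 2.528333…, 1.369167…, 0.6475…, 0.625…, 0.2975…, 0.0825…, 0.058333…
R0 = Σ lx·mx = 5.608333… → 5.608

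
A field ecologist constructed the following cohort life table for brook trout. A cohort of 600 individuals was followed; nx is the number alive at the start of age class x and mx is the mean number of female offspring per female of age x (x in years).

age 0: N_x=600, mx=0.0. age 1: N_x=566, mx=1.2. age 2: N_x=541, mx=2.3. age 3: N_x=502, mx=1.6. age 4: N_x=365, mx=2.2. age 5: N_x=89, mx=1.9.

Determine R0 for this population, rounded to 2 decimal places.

lx = nx/n0 = nx/600: 1, 0.94333…, 0.90167…, 0.83667…, 0.60833…, 0.14833…
lx·mx by age: 0, 1.132…, 2.073833…, 1.338667…, 1.338333…, 0.281833…
R0 = Σ lx·mx = 6.164667… → 6.16

6.16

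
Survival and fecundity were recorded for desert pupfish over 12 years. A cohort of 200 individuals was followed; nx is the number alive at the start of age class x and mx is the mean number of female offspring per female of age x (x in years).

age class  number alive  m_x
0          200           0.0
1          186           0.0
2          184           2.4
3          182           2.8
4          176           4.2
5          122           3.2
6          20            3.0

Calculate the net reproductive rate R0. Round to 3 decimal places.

10.704

lx = nx/n0 = nx/200: 1, 0.93, 0.92, 0.91, 0.88, 0.61, 0.1
lx·mx by age: 0, 0, 2.208, 2.548, 3.696, 1.952, 0.3
R0 = Σ lx·mx = 10.704 → 10.704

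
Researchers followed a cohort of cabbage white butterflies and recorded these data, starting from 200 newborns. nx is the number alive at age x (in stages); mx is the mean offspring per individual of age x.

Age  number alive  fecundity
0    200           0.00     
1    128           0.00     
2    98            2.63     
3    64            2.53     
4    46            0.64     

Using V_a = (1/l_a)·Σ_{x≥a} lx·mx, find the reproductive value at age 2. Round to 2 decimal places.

4.58

lx = nx/n0 = nx/200: 1, 0.64, 0.49, 0.32, 0.23
lx·mx for x ≥ 2: 1.2887, 0.8096, 0.1472 → sum = 2.2455
V_2 = 2.2455 / l_2 = 2.2455 / 0.49 = 4.582653… → 4.58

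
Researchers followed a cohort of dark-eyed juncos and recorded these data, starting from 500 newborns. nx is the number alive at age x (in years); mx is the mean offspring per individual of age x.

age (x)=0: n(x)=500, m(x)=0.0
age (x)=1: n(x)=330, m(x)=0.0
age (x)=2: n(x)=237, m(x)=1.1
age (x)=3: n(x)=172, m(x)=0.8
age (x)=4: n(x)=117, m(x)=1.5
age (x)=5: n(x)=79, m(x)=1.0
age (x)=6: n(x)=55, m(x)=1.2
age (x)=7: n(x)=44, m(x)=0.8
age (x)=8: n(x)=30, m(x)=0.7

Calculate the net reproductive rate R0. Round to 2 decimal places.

1.55

lx = nx/n0 = nx/500: 1, 0.66, 0.474, 0.344, 0.234, 0.158, 0.11, 0.088, 0.06
lx·mx by age: 0, 0, 0.5214, 0.2752, 0.351, 0.158, 0.132, 0.0704, 0.042
R0 = Σ lx·mx = 1.55 → 1.55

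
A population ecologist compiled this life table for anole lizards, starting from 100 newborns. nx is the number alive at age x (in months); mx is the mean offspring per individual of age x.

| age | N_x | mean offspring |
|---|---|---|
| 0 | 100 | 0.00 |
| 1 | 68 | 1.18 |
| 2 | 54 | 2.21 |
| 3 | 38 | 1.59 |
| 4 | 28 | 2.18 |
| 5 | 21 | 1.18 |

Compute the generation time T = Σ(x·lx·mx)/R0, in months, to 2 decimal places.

2.51

lx = nx/n0 = nx/100: 1, 0.68, 0.54, 0.38, 0.28, 0.21
lx·mx: 0, 0.8024, 1.1934, 0.6042, 0.6104, 0.2478 → R0 = 3.4582
x·lx·mx: 0, 0.8024, 2.3868, 1.8126, 2.4416, 1.239 → Σ = 8.6824
T = 8.6824 / 3.4582 = 2.51067… → 2.51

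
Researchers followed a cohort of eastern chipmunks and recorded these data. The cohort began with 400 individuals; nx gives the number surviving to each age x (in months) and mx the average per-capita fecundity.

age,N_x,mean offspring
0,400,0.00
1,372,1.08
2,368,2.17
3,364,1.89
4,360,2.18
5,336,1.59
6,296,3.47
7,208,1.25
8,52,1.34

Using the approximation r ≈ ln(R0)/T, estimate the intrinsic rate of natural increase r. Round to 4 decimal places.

0.6034

lx = nx/n0 = nx/400: 1, 0.93, 0.92, 0.91, 0.9, 0.84, 0.74, 0.52, 0.13
R0 = Σ lx·mx = 0 + 1.0044 + 1.9964 + 1.7199 + 1.962 + 1.3356 + 2.5678 + 0.65 + 0.1742 = 11.4103
Σ x·lx·mx = 46.0333; T = 46.0333/11.4103 = 4.03436…
r ≈ ln(R0)/T = ln(11.4103)/4.03436… = 0.603445… → 0.6034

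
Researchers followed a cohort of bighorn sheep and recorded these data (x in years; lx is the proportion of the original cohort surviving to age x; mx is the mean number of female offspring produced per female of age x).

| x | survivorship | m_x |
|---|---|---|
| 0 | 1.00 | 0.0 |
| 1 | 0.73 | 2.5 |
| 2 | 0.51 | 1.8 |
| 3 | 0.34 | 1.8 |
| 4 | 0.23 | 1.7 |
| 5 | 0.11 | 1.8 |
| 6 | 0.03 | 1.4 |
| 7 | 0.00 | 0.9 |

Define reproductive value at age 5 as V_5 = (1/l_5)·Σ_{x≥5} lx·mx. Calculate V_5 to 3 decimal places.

lx·mx for x ≥ 5: 0.198, 0.042, 0 → sum = 0.24
V_5 = 0.24 / l_5 = 0.24 / 0.11 = 2.181818… → 2.182

2.182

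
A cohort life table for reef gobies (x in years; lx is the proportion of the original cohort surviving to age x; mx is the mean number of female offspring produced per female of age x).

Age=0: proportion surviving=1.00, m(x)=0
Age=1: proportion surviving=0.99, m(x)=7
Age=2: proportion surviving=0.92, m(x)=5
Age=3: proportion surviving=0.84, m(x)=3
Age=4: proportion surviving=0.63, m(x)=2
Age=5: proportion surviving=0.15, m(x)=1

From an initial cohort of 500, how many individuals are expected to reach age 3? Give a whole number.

Expected survivors = N0 · l_3 = 500 × 0.84 = 420 → 420

420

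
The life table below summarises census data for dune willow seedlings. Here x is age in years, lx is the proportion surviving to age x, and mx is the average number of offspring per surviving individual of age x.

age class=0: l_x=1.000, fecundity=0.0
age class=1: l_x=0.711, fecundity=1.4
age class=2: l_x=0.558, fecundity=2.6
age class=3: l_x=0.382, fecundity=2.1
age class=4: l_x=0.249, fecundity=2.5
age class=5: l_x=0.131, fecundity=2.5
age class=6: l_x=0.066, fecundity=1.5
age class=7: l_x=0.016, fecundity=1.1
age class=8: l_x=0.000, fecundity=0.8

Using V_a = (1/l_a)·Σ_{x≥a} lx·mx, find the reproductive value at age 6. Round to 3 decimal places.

lx·mx for x ≥ 6: 0.099, 0.0176, 0 → sum = 0.1166
V_6 = 0.1166 / l_6 = 0.1166 / 0.066 = 1.766667… → 1.767

1.767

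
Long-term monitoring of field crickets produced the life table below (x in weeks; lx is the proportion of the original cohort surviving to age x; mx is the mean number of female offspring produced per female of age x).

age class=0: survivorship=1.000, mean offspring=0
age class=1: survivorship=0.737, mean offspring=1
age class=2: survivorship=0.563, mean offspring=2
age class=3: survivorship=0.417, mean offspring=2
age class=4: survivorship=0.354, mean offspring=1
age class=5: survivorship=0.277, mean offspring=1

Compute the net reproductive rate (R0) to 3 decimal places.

3.328

lx·mx by age: 0, 0.737, 1.126, 0.834, 0.354, 0.277
R0 = Σ lx·mx = 3.328 → 3.328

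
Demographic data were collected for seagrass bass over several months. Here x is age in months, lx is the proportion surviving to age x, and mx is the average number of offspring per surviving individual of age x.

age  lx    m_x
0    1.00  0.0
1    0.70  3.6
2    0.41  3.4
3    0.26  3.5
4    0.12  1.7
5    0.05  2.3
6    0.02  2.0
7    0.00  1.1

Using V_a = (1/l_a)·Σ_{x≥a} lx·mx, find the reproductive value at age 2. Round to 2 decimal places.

lx·mx for x ≥ 2: 1.394, 0.91, 0.204, 0.115, 0.04, 0 → sum = 2.663
V_2 = 2.663 / l_2 = 2.663 / 0.41 = 6.495122… → 6.50

6.50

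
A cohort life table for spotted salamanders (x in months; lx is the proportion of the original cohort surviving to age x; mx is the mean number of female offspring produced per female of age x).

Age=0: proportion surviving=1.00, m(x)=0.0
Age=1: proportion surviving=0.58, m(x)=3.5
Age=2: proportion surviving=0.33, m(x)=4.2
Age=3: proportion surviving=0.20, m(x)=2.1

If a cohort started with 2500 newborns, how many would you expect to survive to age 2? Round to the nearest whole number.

825

Expected survivors = N0 · l_2 = 2500 × 0.33 = 825 → 825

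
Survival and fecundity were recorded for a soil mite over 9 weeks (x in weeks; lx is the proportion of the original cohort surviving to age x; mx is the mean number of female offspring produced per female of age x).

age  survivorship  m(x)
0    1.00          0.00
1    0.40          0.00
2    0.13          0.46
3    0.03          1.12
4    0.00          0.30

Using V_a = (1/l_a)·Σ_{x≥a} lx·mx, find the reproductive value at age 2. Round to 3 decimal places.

lx·mx for x ≥ 2: 0.0598, 0.0336, 0 → sum = 0.0934
V_2 = 0.0934 / l_2 = 0.0934 / 0.13 = 0.718462… → 0.718

0.718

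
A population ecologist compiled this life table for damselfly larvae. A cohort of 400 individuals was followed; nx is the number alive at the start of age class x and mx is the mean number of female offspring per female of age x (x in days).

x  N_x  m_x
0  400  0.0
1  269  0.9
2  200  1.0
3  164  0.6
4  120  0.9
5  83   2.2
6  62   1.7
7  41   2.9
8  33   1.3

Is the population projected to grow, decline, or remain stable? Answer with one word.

growing

lx = nx/n0 = nx/400: 1, 0.6725, 0.5, 0.41, 0.3, 0.2075, 0.155, 0.1025, 0.0825
R0 = Σ lx·mx = 0 + 0.60525 + 0.5 + 0.246 + 0.27 + 0.4565 + 0.2635 + 0.29725 + 0.10725 = 2.74575
R0 > 1, so the population is growing.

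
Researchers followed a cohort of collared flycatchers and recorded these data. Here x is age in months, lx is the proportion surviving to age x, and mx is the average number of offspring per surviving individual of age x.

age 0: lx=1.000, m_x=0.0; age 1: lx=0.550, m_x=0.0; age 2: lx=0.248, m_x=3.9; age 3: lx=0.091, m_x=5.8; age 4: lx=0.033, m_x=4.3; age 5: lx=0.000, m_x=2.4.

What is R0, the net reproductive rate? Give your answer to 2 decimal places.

lx·mx by age: 0, 0, 0.9672, 0.5278, 0.1419, 0
R0 = Σ lx·mx = 1.6369 → 1.64

1.64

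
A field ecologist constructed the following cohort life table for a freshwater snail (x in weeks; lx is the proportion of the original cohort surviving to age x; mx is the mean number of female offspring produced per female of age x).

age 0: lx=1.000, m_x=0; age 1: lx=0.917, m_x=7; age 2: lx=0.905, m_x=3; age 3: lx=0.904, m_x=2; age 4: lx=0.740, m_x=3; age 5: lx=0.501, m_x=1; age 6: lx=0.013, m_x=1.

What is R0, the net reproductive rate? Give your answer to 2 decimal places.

13.68

lx·mx by age: 0, 6.419, 2.715, 1.808, 2.22, 0.501, 0.013
R0 = Σ lx·mx = 13.676 → 13.68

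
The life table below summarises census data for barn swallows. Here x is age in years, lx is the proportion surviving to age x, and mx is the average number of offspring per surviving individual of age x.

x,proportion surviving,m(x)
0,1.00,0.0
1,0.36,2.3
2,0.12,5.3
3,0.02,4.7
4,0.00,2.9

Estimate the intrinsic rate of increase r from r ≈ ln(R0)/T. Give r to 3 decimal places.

0.290

R0 = Σ lx·mx = 0 + 0.828 + 0.636 + 0.094 + 0 = 1.558
Σ x·lx·mx = 2.382; T = 2.382/1.558 = 1.52888…
r ≈ ln(R0)/T = ln(1.558)/1.52888… = 0.29002… → 0.290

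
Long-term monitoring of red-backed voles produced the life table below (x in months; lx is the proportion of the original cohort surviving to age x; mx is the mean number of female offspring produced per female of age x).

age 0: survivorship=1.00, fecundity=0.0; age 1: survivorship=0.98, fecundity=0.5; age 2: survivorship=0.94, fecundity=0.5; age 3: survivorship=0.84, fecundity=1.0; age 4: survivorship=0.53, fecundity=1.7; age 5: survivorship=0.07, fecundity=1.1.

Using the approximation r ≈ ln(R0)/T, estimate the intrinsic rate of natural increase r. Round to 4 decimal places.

0.3575

R0 = Σ lx·mx = 0 + 0.49 + 0.47 + 0.84 + 0.901 + 0.077 = 2.778
Σ x·lx·mx = 7.939; T = 7.939/2.778 = 2.85781…
r ≈ ln(R0)/T = ln(2.778)/2.85781… = 0.357522… → 0.3575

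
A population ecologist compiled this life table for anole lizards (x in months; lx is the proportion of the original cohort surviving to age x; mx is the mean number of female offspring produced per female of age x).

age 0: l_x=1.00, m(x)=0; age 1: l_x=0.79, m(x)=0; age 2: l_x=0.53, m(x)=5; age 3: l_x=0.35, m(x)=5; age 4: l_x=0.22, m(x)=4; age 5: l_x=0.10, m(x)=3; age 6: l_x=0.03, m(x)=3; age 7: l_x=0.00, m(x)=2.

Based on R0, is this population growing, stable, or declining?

growing

R0 = Σ lx·mx = 0 + 0 + 2.65 + 1.75 + 0.88 + 0.3 + 0.09 + 0 = 5.67
R0 > 1, so the population is growing.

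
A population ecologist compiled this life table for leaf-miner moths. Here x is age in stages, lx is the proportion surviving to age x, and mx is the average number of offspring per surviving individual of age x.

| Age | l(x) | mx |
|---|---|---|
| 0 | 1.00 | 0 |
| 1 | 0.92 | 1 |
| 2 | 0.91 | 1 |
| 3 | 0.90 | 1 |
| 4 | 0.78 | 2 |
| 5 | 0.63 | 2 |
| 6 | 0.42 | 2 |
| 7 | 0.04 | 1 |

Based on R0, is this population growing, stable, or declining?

growing

R0 = Σ lx·mx = 0 + 0.92 + 0.91 + 0.9 + 1.56 + 1.26 + 0.84 + 0.04 = 6.43
R0 > 1, so the population is growing.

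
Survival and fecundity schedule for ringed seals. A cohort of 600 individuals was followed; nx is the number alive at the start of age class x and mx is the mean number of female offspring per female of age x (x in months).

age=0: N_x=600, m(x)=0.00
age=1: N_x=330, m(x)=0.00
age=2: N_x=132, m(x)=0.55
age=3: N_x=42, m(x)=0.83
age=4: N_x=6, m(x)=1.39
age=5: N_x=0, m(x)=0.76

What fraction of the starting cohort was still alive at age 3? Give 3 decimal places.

l_3 = n_3/n_0 = 42/600 = 0.07 → 0.070

0.070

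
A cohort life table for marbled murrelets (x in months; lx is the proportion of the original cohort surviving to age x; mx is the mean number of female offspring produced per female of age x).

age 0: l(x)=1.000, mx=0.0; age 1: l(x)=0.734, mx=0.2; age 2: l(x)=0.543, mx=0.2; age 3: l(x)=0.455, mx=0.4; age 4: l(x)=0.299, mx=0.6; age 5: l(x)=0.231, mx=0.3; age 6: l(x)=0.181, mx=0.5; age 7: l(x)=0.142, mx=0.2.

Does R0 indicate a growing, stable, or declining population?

declining

R0 = Σ lx·mx = 0 + 0.1468 + 0.1086 + 0.182 + 0.1794 + 0.0693 + 0.0905 + 0.0284 = 0.805
R0 < 1, so the population is declining.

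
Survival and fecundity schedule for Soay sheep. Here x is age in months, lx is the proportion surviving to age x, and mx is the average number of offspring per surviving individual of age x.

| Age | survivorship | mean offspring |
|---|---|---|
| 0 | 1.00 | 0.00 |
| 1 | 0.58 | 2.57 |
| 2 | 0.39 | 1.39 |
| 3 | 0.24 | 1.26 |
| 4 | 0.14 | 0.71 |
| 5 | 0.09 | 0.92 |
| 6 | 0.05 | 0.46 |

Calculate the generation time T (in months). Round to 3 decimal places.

lx·mx: 0, 1.4906, 0.5421, 0.3024, 0.0994, 0.0828, 0.023 → R0 = 2.5403
x·lx·mx: 0, 1.4906, 1.0842, 0.9072, 0.3976, 0.414, 0.138 → Σ = 4.4316
T = 4.4316 / 2.5403 = 1.744518… → 1.745

1.745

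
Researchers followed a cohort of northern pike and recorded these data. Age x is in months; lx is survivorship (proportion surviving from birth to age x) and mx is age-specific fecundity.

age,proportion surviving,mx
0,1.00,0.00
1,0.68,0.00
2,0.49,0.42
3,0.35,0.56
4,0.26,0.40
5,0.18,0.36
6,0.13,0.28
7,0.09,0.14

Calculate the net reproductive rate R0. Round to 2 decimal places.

0.62

lx·mx by age: 0, 0, 0.2058, 0.196, 0.104, 0.0648, 0.0364, 0.0126
R0 = Σ lx·mx = 0.6196 → 0.62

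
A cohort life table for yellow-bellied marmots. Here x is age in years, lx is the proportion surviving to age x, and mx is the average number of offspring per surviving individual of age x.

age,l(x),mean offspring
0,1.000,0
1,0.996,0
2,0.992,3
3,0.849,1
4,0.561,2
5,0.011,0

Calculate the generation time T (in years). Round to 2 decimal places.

2.63

lx·mx: 0, 0, 2.976, 0.849, 1.122, 0 → R0 = 4.947
x·lx·mx: 0, 0, 5.952, 2.547, 4.488, 0 → Σ = 12.987
T = 12.987 / 4.947 = 2.625227… → 2.63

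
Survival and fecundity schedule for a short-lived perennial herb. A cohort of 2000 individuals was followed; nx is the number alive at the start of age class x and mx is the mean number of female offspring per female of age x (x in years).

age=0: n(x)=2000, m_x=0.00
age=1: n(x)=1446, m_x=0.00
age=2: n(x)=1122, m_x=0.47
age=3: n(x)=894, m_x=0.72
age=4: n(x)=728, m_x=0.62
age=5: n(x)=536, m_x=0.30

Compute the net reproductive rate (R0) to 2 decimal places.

lx = nx/n0 = nx/2000: 1, 0.723, 0.561, 0.447, 0.364, 0.268
lx·mx by age: 0, 0, 0.26367, 0.32184, 0.22568, 0.0804
R0 = Σ lx·mx = 0.89159 → 0.89

0.89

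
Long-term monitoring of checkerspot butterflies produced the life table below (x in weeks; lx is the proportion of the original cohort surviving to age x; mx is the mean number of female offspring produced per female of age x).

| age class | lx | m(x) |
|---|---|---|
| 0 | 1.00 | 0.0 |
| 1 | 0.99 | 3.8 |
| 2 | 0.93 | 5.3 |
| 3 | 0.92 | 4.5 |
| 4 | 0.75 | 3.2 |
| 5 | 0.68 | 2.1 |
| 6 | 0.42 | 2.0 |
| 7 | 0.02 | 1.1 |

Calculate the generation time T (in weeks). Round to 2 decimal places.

lx·mx: 0, 3.762, 4.929, 4.14, 2.4, 1.428, 0.84, 0.022 → R0 = 17.521
x·lx·mx: 0, 3.762, 9.858, 12.42, 9.6, 7.14, 5.04, 0.154 → Σ = 47.974
T = 47.974 / 17.521 = 2.738086… → 2.74

2.74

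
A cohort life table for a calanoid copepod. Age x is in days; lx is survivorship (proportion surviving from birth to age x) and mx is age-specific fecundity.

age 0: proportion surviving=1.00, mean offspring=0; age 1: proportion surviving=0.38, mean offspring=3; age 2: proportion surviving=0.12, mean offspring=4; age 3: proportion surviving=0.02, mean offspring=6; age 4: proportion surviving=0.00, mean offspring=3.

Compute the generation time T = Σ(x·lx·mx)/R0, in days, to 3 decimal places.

1.414

lx·mx: 0, 1.14, 0.48, 0.12, 0 → R0 = 1.74
x·lx·mx: 0, 1.14, 0.96, 0.36, 0 → Σ = 2.46
T = 2.46 / 1.74 = 1.413793… → 1.414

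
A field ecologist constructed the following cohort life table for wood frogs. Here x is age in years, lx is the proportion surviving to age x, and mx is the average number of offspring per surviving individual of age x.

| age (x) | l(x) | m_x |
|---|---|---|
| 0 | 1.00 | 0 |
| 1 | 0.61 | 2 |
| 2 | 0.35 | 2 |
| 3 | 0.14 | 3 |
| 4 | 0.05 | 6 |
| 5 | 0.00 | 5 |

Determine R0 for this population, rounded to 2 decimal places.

lx·mx by age: 0, 1.22, 0.7, 0.42, 0.3, 0
R0 = Σ lx·mx = 2.64 → 2.64

2.64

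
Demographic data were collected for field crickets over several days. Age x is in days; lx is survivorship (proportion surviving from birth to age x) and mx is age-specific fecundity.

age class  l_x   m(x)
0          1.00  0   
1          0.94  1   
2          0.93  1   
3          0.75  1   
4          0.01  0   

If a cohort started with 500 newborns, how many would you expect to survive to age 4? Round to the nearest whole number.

Expected survivors = N0 · l_4 = 500 × 0.01 = 5 → 5

5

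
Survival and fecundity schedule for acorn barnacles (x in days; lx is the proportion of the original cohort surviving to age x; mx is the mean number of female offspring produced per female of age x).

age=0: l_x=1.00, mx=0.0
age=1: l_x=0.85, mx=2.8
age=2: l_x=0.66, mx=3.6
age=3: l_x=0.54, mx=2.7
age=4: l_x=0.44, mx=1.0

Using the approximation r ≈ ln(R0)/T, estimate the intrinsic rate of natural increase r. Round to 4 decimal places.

R0 = Σ lx·mx = 0 + 2.38 + 2.376 + 1.458 + 0.44 = 6.654
Σ x·lx·mx = 13.266; T = 13.266/6.654 = 1.99369…
r ≈ ln(R0)/T = ln(6.654)/1.99369… = 0.950609… → 0.9506

0.9506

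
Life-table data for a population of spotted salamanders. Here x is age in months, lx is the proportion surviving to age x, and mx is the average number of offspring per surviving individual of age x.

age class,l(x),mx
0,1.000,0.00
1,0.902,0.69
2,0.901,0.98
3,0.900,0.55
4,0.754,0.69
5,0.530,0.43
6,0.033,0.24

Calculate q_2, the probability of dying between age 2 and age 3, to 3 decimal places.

q_2 = (l_2 − l_3) / l_2 = (0.901 − 0.9) / 0.901
     = 0.001 / 0.901 = 0.00111… → 0.001

0.001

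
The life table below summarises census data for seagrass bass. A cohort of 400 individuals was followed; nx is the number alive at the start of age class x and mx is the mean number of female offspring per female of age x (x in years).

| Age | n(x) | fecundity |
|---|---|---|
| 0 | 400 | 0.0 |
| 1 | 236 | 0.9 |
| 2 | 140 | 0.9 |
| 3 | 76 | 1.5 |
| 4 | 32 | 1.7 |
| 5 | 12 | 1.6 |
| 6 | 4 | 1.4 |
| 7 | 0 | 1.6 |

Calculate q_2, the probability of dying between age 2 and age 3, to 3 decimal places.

0.457

lx = nx/n0 = nx/400: 1, 0.59, 0.35, 0.19, 0.08, 0.03, 0.01, 0
q_2 = (l_2 − l_3) / l_2 = (0.35 − 0.19) / 0.35
     = 0.16 / 0.35 = 0.457143… → 0.457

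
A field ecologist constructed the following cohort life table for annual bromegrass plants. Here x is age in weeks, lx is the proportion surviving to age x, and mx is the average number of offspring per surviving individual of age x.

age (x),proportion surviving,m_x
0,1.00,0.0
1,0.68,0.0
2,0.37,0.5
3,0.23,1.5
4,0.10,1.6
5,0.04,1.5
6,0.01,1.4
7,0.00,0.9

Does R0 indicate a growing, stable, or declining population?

declining

R0 = Σ lx·mx = 0 + 0 + 0.185 + 0.345 + 0.16 + 0.06 + 0.014 + 0 = 0.764
R0 < 1, so the population is declining.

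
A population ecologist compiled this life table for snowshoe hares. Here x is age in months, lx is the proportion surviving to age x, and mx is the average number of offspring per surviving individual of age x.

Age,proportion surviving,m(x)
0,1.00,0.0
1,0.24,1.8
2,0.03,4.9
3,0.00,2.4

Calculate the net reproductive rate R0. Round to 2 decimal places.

lx·mx by age: 0, 0.432, 0.147, 0
R0 = Σ lx·mx = 0.579 → 0.58

0.58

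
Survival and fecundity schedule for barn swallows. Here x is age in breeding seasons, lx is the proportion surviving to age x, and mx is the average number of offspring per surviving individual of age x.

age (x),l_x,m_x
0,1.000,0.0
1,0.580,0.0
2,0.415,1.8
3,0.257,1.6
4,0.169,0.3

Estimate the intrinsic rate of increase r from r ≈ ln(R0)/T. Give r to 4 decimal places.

0.0783

R0 = Σ lx·mx = 0 + 0 + 0.747 + 0.4112 + 0.0507 = 1.2089
Σ x·lx·mx = 2.9304; T = 2.9304/1.2089 = 2.42402…
r ≈ ln(R0)/T = ln(1.2089)/2.42402… = 0.078263… → 0.0783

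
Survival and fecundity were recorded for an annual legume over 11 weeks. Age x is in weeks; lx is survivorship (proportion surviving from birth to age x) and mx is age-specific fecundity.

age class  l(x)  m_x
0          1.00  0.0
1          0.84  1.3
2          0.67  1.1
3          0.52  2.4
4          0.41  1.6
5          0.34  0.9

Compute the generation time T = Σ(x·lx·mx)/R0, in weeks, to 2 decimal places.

lx·mx: 0, 1.092, 0.737, 1.248, 0.656, 0.306 → R0 = 4.039
x·lx·mx: 0, 1.092, 1.474, 3.744, 2.624, 1.53 → Σ = 10.464
T = 10.464 / 4.039 = 2.59074… → 2.59

2.59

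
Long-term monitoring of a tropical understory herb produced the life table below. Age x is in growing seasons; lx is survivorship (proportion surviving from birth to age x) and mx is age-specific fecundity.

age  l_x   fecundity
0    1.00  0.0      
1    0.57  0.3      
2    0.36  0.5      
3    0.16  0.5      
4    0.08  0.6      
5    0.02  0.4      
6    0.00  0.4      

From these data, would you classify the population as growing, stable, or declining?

declining

R0 = Σ lx·mx = 0 + 0.171 + 0.18 + 0.08 + 0.048 + 0.008 + 0 = 0.487
R0 < 1, so the population is declining.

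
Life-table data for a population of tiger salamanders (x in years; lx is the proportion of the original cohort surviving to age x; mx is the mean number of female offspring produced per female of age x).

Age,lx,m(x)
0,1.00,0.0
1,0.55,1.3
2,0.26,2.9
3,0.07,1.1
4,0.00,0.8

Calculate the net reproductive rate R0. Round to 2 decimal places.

1.55

lx·mx by age: 0, 0.715, 0.754, 0.077, 0
R0 = Σ lx·mx = 1.546 → 1.55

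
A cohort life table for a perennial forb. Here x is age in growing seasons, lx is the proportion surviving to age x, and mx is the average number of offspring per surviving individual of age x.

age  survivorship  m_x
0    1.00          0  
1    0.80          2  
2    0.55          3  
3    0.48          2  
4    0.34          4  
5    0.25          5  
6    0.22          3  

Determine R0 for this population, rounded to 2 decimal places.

lx·mx by age: 0, 1.6, 1.65, 0.96, 1.36, 1.25, 0.66
R0 = Σ lx·mx = 7.48 → 7.48

7.48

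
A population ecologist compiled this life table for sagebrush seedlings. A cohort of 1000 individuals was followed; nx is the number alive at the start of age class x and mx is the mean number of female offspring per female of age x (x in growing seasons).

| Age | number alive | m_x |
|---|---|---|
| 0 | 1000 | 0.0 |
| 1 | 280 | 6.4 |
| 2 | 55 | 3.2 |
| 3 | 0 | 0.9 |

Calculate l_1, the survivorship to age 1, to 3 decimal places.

l_1 = n_1/n_0 = 280/1000 = 0.28 → 0.280

0.280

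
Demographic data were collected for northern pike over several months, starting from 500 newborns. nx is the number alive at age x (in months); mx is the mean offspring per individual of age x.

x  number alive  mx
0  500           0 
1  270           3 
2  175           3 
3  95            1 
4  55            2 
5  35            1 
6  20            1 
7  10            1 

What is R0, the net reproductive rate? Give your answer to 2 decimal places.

3.21

lx = nx/n0 = nx/500: 1, 0.54, 0.35, 0.19, 0.11, 0.07, 0.04, 0.02
lx·mx by age: 0, 1.62, 1.05, 0.19, 0.22, 0.07, 0.04, 0.02
R0 = Σ lx·mx = 3.21 → 3.21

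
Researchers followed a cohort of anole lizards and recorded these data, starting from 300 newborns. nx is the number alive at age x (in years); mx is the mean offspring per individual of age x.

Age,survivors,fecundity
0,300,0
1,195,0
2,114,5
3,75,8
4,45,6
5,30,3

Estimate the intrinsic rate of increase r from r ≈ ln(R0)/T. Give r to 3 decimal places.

lx = nx/n0 = nx/300: 1, 0.65, 0.38, 0.25, 0.15, 0.1
R0 = Σ lx·mx = 0 + 0 + 1.9 + 2 + 0.9 + 0.3 = 5.1
Σ x·lx·mx = 14.9; T = 14.9/5.1 = 2.92157…
r ≈ ln(R0)/T = ln(5.1)/2.92157… = 0.55766… → 0.558

0.558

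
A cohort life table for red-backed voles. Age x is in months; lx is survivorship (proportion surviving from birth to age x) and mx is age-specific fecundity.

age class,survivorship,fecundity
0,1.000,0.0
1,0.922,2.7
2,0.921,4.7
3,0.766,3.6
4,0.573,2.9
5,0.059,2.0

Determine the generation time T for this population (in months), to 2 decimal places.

lx·mx: 0, 2.4894, 4.3287, 2.7576, 1.6617, 0.118 → R0 = 11.3554
x·lx·mx: 0, 2.4894, 8.6574, 8.2728, 6.6468, 0.59 → Σ = 26.6564
T = 26.6564 / 11.3554 = 2.347465… → 2.35

2.35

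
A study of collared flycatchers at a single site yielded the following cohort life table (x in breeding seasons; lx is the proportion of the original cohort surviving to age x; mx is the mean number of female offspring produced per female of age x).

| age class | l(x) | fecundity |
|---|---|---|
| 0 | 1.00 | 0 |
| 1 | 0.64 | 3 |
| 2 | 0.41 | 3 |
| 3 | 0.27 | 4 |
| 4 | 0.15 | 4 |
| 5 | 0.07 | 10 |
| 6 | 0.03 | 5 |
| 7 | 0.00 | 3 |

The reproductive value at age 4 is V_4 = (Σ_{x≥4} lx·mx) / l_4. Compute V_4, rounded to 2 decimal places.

9.67

lx·mx for x ≥ 4: 0.6, 0.7, 0.15, 0 → sum = 1.45
V_4 = 1.45 / l_4 = 1.45 / 0.15 = 9.666667… → 9.67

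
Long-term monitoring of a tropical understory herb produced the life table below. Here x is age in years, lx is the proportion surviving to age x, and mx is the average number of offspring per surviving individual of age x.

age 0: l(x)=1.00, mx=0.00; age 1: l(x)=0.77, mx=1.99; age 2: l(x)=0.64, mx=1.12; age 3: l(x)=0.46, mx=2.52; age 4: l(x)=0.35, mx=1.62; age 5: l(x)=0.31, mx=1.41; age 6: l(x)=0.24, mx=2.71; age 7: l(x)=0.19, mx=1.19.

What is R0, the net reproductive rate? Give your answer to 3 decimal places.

lx·mx by age: 0, 1.5323, 0.7168, 1.1592, 0.567, 0.4371, 0.6504, 0.2261
R0 = Σ lx·mx = 5.2889 → 5.289

5.289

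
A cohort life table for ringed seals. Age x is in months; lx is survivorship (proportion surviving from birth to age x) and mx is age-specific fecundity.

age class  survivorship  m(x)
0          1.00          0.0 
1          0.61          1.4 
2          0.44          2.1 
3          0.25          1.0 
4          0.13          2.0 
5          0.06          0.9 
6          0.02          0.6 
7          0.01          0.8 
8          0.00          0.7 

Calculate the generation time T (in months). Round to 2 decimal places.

2.07

lx·mx: 0, 0.854, 0.924, 0.25, 0.26, 0.054, 0.012, 0.008, 0 → R0 = 2.362
x·lx·mx: 0, 0.854, 1.848, 0.75, 1.04, 0.27, 0.072, 0.056, 0 → Σ = 4.89
T = 4.89 / 2.362 = 2.070279… → 2.07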